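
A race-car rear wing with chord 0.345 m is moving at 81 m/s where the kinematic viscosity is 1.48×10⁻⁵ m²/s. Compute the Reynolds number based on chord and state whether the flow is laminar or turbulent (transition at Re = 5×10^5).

Re = v·c/ν = 81 × 0.345 / (1.48×10⁻⁵) = 1.89×10^6
Since 1.89×10^6 > 5×10^5, the flow is turbulent.

Re = 1.89×10^6 (turbulent)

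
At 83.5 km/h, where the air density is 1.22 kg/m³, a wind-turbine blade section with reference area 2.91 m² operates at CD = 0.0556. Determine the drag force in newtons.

Convert speed: v = 83.5 km/h ÷ 3.6 = 23.19 m/s.
Dynamic pressure q = ½ρv² = ½ × 1.22 × 23.19² = 328.2 Pa.
D = q·S·CD = 328.2 × 2.91 × 0.0556 = 53.1 N

D = 53.1 N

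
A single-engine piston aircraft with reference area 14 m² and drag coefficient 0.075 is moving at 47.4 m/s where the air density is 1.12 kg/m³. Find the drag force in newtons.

D = 1320 N

D = ½ρv²S·CD = ½ × 1.12 × 47.4² × 14 × 0.075 = 1320 N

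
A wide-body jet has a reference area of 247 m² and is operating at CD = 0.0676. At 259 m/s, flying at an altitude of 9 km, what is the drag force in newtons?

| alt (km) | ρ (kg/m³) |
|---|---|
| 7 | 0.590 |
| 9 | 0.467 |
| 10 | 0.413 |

D = 2.62×10^5 N

At 9 km, from the table: ρ = 0.467 kg/m³.
D = ½ρv²S·CD = ½ × 0.467 × 259² × 247 × 0.0676 = 2.62×10^5 N ≈ 262 kN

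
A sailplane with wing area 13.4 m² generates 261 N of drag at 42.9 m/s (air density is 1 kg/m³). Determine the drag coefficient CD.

From D = ½ρv²S·CD, rearranging gives CD = 2D/(ρv²S).
CD = 2 × 261 / (1 × 42.9² × 13.4) = 0.0212

CD = 0.0212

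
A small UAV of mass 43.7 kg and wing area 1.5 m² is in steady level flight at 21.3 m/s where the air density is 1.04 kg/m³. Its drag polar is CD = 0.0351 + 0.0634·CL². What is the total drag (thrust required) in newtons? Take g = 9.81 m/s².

Level flight ⇒ L = W = m·g = 43.7 × 9.81 = 428.7 N.
q = ½ρv² = ½ × 1.04 × 21.3² = 235.9 Pa.
CL = 2W/(ρv²S) = 2×428.7/(1.04×21.3²×1.5) = 1.211.
CD = 0.0351 + 0.0634 × 1.211² = 0.1281.
D = q·S·CD = 235.9 × 1.5 × 0.1281 = 45.35 N

D = 45.3 N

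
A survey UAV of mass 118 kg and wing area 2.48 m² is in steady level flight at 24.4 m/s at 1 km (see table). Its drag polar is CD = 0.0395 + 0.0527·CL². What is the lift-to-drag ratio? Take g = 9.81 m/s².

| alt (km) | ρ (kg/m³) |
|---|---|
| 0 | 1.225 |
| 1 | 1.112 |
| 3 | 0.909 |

At 1 km, from the table: ρ = 1.112 kg/m³.
In steady level flight, lift balances weight: W = mg = 118 × 9.81 = 1157.6 N.
q = ½ρv² = ½ × 1.112 × 24.4² = 331 Pa.
CL = W/(q·S) = 1157.6 / (331 × 2.48) = 1.41.
CD = 0.0395 + 0.0527 × 1.41² = 0.1443.
L/D = CL/CD = 1.41 / 0.1443 = 9.77

L/D = 9.77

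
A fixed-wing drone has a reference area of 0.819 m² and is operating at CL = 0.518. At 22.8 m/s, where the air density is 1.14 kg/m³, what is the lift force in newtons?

Dynamic pressure q = ½ρv² = ½ × 1.14 × 22.8² = 296.3 Pa.
L = q·S·CL = 296.3 × 0.819 × 0.518 = 126 N

L = 126 N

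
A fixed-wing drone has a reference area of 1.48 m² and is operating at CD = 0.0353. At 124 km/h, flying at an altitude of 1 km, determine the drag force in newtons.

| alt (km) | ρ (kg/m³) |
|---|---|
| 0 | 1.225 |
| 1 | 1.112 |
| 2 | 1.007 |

D = 34.5 N

At 1 km, from the table: ρ = 1.112 kg/m³.
Convert speed: v = 124 km/h ÷ 3.6 = 34.44 m/s.
D = ½ρv²S·CD = ½ × 1.112 × 34.44² × 1.48 × 0.0353 = 34.5 N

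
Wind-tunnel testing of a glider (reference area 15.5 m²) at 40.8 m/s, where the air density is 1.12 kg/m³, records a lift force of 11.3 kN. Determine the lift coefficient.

CL = 0.782

From L = ½ρv²S·CL, rearranging gives CL = 2L/(ρv²S).
CL = 2 × 11300 / (1.12 × 40.8² × 15.5) = 0.782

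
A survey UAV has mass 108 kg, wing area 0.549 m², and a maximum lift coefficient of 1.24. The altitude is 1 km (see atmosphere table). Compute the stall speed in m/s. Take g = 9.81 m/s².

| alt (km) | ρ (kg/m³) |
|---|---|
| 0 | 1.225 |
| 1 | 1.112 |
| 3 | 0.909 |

V_stall = 52.9 m/s

At 1 km, from the table: ρ = 1.112 kg/m³.
At stall, lift equals weight: L = W = m·g = 108 × 9.81 = 1059 N.
V_stall = √(2W/(ρ·S·CL,max)) = √(2 × 1059 / (1.112 × 0.549 × 1.24))
V_stall = √2799 = 52.9 m/s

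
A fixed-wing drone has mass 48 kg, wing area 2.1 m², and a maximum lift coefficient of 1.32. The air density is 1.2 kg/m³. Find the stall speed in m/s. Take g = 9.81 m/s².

V_stall = 16.8 m/s

At stall, lift equals weight: L = W = m·g = 48 × 9.81 = 470.9 N.
V_stall = √(2W/(ρ·S·CL,max)) = √(2 × 470.9 / (1.2 × 2.1 × 1.32))
V_stall = √283.1 = 16.8 m/s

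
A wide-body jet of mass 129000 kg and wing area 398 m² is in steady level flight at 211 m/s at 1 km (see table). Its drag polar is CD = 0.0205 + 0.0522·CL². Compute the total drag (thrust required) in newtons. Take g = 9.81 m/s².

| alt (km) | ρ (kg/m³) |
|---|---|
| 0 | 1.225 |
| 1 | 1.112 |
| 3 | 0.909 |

D = 2.1×10^5 N

At 1 km, from the table: ρ = 1.112 kg/m³.
Weight W = mg = 129000 × 9.81 = 1.2655×10^6 N; in level flight L = W.
Dynamic pressure q = 0.5 × 1.112 × 211² = 24750 Pa.
CL = 2W/(ρv²S) = 2×1.2655×10^6/(1.112×211²×398) = 0.1285.
CD = 0.0205 + 0.0522 × 0.1285² = 0.02136.
D = q·S·CD = 24750 × 398 × 0.02136 = 2.105×10^5 N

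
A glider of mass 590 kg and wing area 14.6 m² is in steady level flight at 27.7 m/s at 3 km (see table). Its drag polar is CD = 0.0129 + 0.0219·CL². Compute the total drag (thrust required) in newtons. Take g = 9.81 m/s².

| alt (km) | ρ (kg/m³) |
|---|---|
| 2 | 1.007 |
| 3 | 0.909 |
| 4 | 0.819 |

D = 210 N

At 3 km, from the table: ρ = 0.909 kg/m³.
In steady level flight, lift balances weight: W = mg = 590 × 9.81 = 5787.9 N.
Dynamic pressure q = 0.5 × 0.909 × 27.7² = 348.7 Pa.
CL = W/(q·S) = 5787.9 / (348.7 × 14.6) = 1.137.
CD = 0.0129 + 0.0219 × 1.137² = 0.0412.
D = q·S·CD = 348.7 × 14.6 × 0.0412 = 209.8 N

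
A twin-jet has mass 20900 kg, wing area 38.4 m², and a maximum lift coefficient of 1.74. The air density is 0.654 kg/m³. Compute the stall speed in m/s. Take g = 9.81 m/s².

V_stall = 96.9 m/s

At stall, lift equals weight: L = W = m·g = 20900 × 9.81 = 2.05×10^5 N.
V_stall = √(2W/(ρ·S·CL,max)) = √(2 × 2.05×10^5 / (0.654 × 38.4 × 1.74))
V_stall = √9384 = 96.9 m/s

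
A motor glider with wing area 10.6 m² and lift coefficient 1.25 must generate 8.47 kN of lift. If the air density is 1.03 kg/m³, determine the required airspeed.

L = ½ρv²S·CL ⇒ v = √(2L/(ρ·S·CL))
v = √(2 × 8470 / (1.03 × 10.6 × 1.25)) = √1241 = 35.2 m/s

v = 35.2 m/s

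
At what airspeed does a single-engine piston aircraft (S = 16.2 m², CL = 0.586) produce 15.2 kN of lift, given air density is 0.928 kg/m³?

v = 58.7 m/s

L = ½ρv²S·CL ⇒ v = √(2L/(ρ·S·CL))
v = √(2 × 15200 / (0.928 × 16.2 × 0.586)) = √3451 = 58.7 m/s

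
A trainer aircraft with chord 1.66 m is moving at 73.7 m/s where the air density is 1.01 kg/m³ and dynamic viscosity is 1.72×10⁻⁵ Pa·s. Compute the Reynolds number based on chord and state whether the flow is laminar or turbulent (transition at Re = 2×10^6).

Re = 7.18×10^6 (turbulent)

Re = ρ·v·c/μ = 1.01 × 73.7 × 1.66 / (1.72×10⁻⁵) = 7.18×10^6
Since 7.18×10^6 > 2×10^6, the flow is turbulent.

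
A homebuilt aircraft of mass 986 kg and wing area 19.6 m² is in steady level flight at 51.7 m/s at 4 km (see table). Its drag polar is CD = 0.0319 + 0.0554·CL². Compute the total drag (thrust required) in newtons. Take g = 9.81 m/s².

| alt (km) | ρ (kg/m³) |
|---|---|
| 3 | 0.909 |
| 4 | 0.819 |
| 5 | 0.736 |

D = 926 N

At 4 km, from the table: ρ = 0.819 kg/m³.
In steady level flight, lift balances weight: W = mg = 986 × 9.81 = 9672.7 N.
q = ½ρv² = ½ × 0.819 × 51.7² = 1095 Pa.
CL = 2W/(ρv²S) = 2×9672.7/(0.819×51.7²×19.6) = 0.4509.
CD = 0.0319 + 0.0554 × 0.4509² = 0.04316.
D = q·S·CD = 1095 × 19.6 × 0.04316 = 926 N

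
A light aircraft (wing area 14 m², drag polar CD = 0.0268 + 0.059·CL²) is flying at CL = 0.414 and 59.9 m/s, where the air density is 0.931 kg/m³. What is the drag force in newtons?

CD = 0.0268 + 0.059 × 0.414² = 0.03691
D = ½ρv²S·CD = ½ × 0.931 × 59.9² × 14 × 0.03691 = 863 N

D = 863 N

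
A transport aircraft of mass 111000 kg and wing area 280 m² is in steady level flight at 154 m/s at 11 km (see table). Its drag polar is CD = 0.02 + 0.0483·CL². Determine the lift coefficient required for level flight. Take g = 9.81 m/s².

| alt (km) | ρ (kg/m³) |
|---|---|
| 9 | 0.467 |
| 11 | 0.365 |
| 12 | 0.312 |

At 11 km, from the table: ρ = 0.365 kg/m³.
Level flight ⇒ L = W = m·g = 111000 × 9.81 = 1.0889×10^6 N.
Dynamic pressure q = 0.5 × 0.365 × 154² = 4328 Pa.
CL = 2W/(ρv²S) = 2×1.0889×10^6/(0.365×154²×280) = 0.8985.

CL = 0.899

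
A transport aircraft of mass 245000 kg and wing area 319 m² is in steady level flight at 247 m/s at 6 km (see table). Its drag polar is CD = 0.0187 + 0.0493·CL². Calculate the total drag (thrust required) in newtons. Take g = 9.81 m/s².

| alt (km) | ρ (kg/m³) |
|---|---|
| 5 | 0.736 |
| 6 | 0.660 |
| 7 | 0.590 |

D = 1.64×10^5 N

At 6 km, from the table: ρ = 0.660 kg/m³.
Weight W = mg = 245000 × 9.81 = 2.4034×10^6 N; in level flight L = W.
q = ½ρv² = ½ × 0.66 × 247² = 20130 Pa.
CL = W/(q·S) = 2.4034×10^6 / (20130 × 319) = 0.3742.
CD = 0.0187 + 0.0493 × 0.3742² = 0.0256.
D = q·S·CD = 20130 × 319 × 0.0256 = 1.644×10^5 N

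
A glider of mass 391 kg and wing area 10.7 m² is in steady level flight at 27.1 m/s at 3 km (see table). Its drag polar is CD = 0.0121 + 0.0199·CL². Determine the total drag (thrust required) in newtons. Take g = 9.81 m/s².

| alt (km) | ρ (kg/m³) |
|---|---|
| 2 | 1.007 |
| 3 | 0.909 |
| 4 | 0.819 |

D = 125 N

At 3 km, from the table: ρ = 0.909 kg/m³.
In steady level flight, lift balances weight: W = mg = 391 × 9.81 = 3835.7 N.
q = ½ρv² = ½ × 0.909 × 27.1² = 333.8 Pa.
Required CL = L/(qS) = 3835.7/(333.8·10.7) = 1.074.
CD = 0.0121 + 0.0199 × 1.074² = 0.03505.
D = q·S·CD = 333.8 × 10.7 × 0.03505 = 125.2 N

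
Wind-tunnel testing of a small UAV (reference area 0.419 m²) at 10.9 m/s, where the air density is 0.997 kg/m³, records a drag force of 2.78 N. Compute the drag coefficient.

CD = 0.112

From D = ½ρv²S·CD, rearranging gives CD = 2D/(ρv²S).
CD = 2 × 2.78 / (0.997 × 10.9² × 0.419) = 0.112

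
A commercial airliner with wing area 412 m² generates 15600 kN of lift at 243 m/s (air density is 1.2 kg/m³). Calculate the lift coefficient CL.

CL = 1.07

From L = ½ρv²S·CL, rearranging gives CL = 2L/(ρv²S).
CL = 2 × 1.56×10^7 / (1.2 × 243² × 412) = 1.07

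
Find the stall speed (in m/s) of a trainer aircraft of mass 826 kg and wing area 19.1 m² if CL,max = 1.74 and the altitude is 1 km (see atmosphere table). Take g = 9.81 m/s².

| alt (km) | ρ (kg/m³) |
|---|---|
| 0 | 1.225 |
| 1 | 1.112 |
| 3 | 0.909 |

V_stall = 20.9 m/s

At 1 km, from the table: ρ = 1.112 kg/m³.
Weight W = mg = 826 × 9.81 = 8103 N.
V_stall = √(2W/(ρ·S·CL,max)) = √(2 × 8103 / (1.112 × 19.1 × 1.74))
V_stall = √438.5 = 20.9 m/s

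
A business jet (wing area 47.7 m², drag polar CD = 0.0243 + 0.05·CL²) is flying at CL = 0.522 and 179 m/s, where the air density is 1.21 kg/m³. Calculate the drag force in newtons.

D = 35100 N

CD = 0.0243 + 0.05 × 0.522² = 0.03792
D = ½ρv²S·CD = ½ × 1.21 × 179² × 47.7 × 0.03792 = 35100 N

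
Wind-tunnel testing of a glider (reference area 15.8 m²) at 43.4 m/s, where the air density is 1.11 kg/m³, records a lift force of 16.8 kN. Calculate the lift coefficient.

From L = ½ρv²S·CL, rearranging gives CL = 2L/(ρv²S).
CL = 2 × 16800 / (1.11 × 43.4² × 15.8) = 1.02

CL = 1.02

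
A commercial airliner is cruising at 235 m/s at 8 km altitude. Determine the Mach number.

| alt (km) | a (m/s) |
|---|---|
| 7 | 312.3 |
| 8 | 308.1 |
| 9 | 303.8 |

M = 0.763

At 8 km, from the table: a = 308.1 m/s.
M = v/a = 235 / 308.1 = 0.763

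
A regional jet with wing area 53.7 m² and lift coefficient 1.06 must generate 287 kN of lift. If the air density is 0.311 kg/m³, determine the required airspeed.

v = 180 m/s

L = ½ρv²S·CL ⇒ v = √(2L/(ρ·S·CL))
v = √(2 × 2.87×10^5 / (0.311 × 53.7 × 1.06)) = √32420 = 180 m/s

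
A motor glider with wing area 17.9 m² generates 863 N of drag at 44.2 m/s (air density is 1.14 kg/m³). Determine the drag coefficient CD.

CD = 0.0433

From D = ½ρv²S·CD, rearranging gives CD = 2D/(ρv²S).
CD = 2 × 863 / (1.14 × 44.2² × 17.9) = 0.0433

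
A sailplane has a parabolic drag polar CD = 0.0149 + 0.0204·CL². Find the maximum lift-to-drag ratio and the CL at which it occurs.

For CD = CD0 + K·CL², (L/D)max occurs at CL* = √(CD0/K) and equals 1/(2√(K·CD0)).
(L/D)max = 1/(2√(0.0204 × 0.0149)) = 1/(2 × 0.01743) = 28.7
CL* = √(0.0149/0.0204) = 0.855

(L/D)max = 28.7, at CL = 0.855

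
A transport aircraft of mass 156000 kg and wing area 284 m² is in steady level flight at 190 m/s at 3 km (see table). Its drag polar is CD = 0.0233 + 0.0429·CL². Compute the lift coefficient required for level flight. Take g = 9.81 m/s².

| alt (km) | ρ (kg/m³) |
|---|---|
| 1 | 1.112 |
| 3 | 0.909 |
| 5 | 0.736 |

CL = 0.328

At 3 km, from the table: ρ = 0.909 kg/m³.
Weight W = mg = 156000 × 9.81 = 1.5304×10^6 N; in level flight L = W.
Dynamic pressure q = 0.5 × 0.909 × 190² = 16410 Pa.
Required CL = L/(qS) = 1.5304×10^6/(16410·284) = 0.3284.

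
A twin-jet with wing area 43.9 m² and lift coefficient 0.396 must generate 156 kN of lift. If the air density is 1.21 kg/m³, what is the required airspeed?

v = 122 m/s

L = ½ρv²S·CL ⇒ v = √(2L/(ρ·S·CL))
v = √(2 × 1.56×10^5 / (1.21 × 43.9 × 0.396)) = √14830 = 122 m/s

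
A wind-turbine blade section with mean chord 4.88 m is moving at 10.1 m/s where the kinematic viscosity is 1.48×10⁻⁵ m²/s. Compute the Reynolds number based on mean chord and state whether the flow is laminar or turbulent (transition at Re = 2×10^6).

Re = 3.33×10^6 (turbulent)

Re = v·c/ν = 10.1 × 4.88 / (1.48×10⁻⁵) = 3.33×10^6
Since 3.33×10^6 > 2×10^6, the flow is turbulent.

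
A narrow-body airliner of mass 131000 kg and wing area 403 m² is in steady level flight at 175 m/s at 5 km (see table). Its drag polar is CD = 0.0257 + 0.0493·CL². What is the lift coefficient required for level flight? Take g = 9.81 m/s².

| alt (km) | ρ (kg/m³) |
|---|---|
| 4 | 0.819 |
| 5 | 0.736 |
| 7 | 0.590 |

At 5 km, from the table: ρ = 0.736 kg/m³.
In steady level flight, lift balances weight: W = mg = 131000 × 9.81 = 1.2851×10^6 N.
Dynamic pressure q = 0.5 × 0.736 × 175² = 11270 Pa.
CL = W/(q·S) = 1.2851×10^6 / (11270 × 403) = 0.283.

CL = 0.283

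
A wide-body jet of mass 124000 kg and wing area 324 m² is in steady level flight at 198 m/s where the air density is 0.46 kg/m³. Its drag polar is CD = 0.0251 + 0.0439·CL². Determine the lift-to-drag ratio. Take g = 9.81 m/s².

L/D = 12.7

Weight W = mg = 124000 × 9.81 = 1.2164×10^6 N; in level flight L = W.
q = ½ρv² = ½ × 0.46 × 198² = 9017 Pa.
CL = 2W/(ρv²S) = 2×1.2164×10^6/(0.46×198²×324) = 0.4164.
CD = 0.0251 + 0.0439 × 0.4164² = 0.03271.
L/D = CL/CD = 0.4164 / 0.03271 = 12.7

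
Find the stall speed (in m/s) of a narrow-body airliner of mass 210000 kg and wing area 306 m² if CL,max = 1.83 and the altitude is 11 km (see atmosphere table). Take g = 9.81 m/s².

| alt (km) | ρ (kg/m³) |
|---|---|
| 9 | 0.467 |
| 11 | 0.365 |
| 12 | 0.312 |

V_stall = 142 m/s

At 11 km, from the table: ρ = 0.365 kg/m³.
Stall occurs when L = W at CL,max. W = mg = 210000 × 9.81 = 2.06×10^6 N.
From L = ½ρV²S·CL,max = W: V_stall = √(2W/(ρSCL,max)) = √(2·2.06×10^6/(0.365·306·1.83))
V_stall = √20160 = 142 m/s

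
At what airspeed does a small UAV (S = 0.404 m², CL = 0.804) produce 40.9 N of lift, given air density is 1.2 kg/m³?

L = ½ρv²S·CL ⇒ v = √(2L/(ρ·S·CL))
v = √(2 × 40.9 / (1.2 × 0.404 × 0.804)) = √209.9 = 14.5 m/s

v = 14.5 m/s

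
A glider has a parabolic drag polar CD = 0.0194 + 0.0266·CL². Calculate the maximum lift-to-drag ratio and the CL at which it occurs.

For CD = CD0 + K·CL², (L/D)max occurs at CL* = √(CD0/K) and equals 1/(2√(K·CD0)).
(L/D)max = 1/(2√(0.0266 × 0.0194)) = 1/(2 × 0.02272) = 22
CL* = √(0.0194/0.0266) = 0.854

(L/D)max = 22, at CL = 0.854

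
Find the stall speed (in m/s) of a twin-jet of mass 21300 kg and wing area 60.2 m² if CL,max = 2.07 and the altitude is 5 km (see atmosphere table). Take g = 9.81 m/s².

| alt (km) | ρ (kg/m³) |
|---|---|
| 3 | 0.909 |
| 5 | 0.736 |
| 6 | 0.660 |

At 5 km, from the table: ρ = 0.736 kg/m³.
At stall, lift equals weight: L = W = m·g = 21300 × 9.81 = 2.09×10^5 N.
V_stall = √(2W/(ρ·S·CL,max)) = √(2 × 2.09×10^5 / (0.736 × 60.2 × 2.07))
V_stall = √4557 = 67.5 m/s

V_stall = 67.5 m/s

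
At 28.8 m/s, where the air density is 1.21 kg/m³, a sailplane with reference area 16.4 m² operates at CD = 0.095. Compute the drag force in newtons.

D = ½ρv²S·CD = ½ × 1.21 × 28.8² × 16.4 × 0.095 = 782 N

D = 782 N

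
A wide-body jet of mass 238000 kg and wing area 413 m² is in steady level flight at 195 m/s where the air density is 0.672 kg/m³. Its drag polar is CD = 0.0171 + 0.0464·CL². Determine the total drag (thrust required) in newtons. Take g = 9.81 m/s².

D = 1.38×10^5 N

Weight W = mg = 238000 × 9.81 = 2.3348×10^6 N; in level flight L = W.
Dynamic pressure q = 0.5 × 0.672 × 195² = 12780 Pa.
CL = W/(q·S) = 2.3348×10^6 / (12780 × 413) = 0.4425.
CD = 0.0171 + 0.0464 × 0.4425² = 0.02618.
D = q·S·CD = 12780 × 413 × 0.02618 = 1.382×10^5 N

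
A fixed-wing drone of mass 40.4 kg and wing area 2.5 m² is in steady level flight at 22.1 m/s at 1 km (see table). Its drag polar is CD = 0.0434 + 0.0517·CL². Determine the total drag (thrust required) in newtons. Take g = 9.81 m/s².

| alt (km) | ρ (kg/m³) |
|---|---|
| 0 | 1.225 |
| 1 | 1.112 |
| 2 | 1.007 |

D = 41.4 N

At 1 km, from the table: ρ = 1.112 kg/m³.
Weight W = mg = 40.4 × 9.81 = 396.32 N; in level flight L = W.
q = ½ρv² = ½ × 1.112 × 22.1² = 271.6 Pa.
CL = W/(q·S) = 396.32 / (271.6 × 2.5) = 0.5838.
CD = 0.0434 + 0.0517 × 0.5838² = 0.06102.
D = q·S·CD = 271.6 × 2.5 × 0.06102 = 41.43 N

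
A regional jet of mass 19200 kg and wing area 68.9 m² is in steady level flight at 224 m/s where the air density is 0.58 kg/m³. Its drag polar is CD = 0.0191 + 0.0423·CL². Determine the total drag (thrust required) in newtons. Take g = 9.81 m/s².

D = 20600 N

Level flight ⇒ L = W = m·g = 19200 × 9.81 = 1.8835×10^5 N.
q = ½ρv² = ½ × 0.58 × 224² = 14550 Pa.
CL = W/(q·S) = 1.8835×10^5 / (14550 × 68.9) = 0.1879.
CD = 0.0191 + 0.0423 × 0.1879² = 0.02059.
D = q·S·CD = 14550 × 68.9 × 0.02059 = 20650 N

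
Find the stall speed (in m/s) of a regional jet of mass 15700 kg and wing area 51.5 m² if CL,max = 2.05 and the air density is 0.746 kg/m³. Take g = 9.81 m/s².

V_stall = 62.5 m/s

At stall, lift equals weight: L = W = m·g = 15700 × 9.81 = 1.54×10^5 N.
From L = ½ρV²S·CL,max = W: V_stall = √(2W/(ρSCL,max)) = √(2·1.54×10^5/(0.746·51.5·2.05))
V_stall = √3911 = 62.5 m/s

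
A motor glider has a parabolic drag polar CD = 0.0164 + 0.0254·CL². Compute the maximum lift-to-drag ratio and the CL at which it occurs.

(L/D)max = 24.5, at CL = 0.804

For CD = CD0 + K·CL², (L/D)max occurs at CL* = √(CD0/K) and equals 1/(2√(K·CD0)).
(L/D)max = 1/(2√(0.0254 × 0.0164)) = 1/(2 × 0.02041) = 24.5
CL* = √(0.0164/0.0254) = 0.804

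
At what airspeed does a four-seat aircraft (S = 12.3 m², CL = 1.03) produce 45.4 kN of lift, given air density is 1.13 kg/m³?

L = ½ρv²S·CL ⇒ v = √(2L/(ρ·S·CL))
v = √(2 × 45400 / (1.13 × 12.3 × 1.03)) = √6343 = 79.6 m/s

v = 79.6 m/s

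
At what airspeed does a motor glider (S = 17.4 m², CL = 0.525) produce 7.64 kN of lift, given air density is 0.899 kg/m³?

v = 43.1 m/s

L = ½ρv²S·CL ⇒ v = √(2L/(ρ·S·CL))
v = √(2 × 7640 / (0.899 × 17.4 × 0.525)) = √1861 = 43.1 m/s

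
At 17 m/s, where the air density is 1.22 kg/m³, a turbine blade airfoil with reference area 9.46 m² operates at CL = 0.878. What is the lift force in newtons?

L = 1460 N

L = ½ρv²S·CL = ½ × 1.22 × 17² × 9.46 × 0.878 = 1460 N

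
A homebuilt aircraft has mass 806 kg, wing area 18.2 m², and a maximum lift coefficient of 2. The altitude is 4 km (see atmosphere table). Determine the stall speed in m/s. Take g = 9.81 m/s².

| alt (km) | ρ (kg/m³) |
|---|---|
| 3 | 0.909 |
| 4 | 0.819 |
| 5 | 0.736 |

V_stall = 23 m/s

At 4 km, from the table: ρ = 0.819 kg/m³.
At stall, lift equals weight: L = W = m·g = 806 × 9.81 = 7907 N.
From L = ½ρV²S·CL,max = W: V_stall = √(2W/(ρSCL,max)) = √(2·7907/(0.819·18.2·2))
V_stall = √530.5 = 23 m/s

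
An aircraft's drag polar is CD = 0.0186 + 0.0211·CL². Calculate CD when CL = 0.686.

CD = 0.0186 + 0.0211 × 0.686² = 0.0186 + 0.00993 = 0.0285

CD = 0.0285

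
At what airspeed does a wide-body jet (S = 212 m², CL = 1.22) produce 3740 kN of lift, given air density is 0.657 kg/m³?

v = 210 m/s

L = ½ρv²S·CL ⇒ v = √(2L/(ρ·S·CL))
v = √(2 × 3.74×10^6 / (0.657 × 212 × 1.22)) = √44020 = 210 m/s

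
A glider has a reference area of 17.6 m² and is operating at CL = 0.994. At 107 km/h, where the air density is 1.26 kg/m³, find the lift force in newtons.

Convert speed: v = 107 km/h ÷ 3.6 = 29.72 m/s.
L = ½ρv²S·CL = ½ × 1.26 × 29.72² × 17.6 × 0.994 = 9740 N ≈ 9.74 kN

L = 9740 N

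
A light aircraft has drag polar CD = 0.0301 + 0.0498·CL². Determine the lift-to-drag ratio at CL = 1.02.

CD = 0.0301 + 0.0498 × 1.02² = 0.08191
L/D = CL/CD = 1.02 / 0.08191 = 12.5

L/D = 12.5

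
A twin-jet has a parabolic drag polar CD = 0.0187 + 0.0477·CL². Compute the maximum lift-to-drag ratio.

(L/D)max = 16.7

For CD = CD0 + K·CL², (L/D)max occurs at CL* = √(CD0/K) and equals 1/(2√(K·CD0)).
(L/D)max = 1/(2√(0.0477 × 0.0187)) = 1/(2 × 0.02987) = 16.7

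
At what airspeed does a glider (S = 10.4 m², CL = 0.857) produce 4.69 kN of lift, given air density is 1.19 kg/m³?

v = 29.7 m/s

L = ½ρv²S·CL ⇒ v = √(2L/(ρ·S·CL))
v = √(2 × 4690 / (1.19 × 10.4 × 0.857)) = √884.4 = 29.7 m/s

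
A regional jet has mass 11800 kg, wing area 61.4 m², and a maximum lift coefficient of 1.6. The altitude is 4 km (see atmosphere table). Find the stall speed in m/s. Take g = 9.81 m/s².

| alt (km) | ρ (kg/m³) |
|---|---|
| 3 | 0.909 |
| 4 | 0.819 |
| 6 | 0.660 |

At 4 km, from the table: ρ = 0.819 kg/m³.
Stall occurs when L = W at CL,max. W = mg = 11800 × 9.81 = 1.158×10^5 N.
From L = ½ρV²S·CL,max = W: V_stall = √(2W/(ρSCL,max)) = √(2·1.158×10^5/(0.819·61.4·1.6))
V_stall = √2877 = 53.6 m/s

V_stall = 53.6 m/s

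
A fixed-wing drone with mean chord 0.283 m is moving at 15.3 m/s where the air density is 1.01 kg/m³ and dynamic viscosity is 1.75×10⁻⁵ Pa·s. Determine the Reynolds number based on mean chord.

Re = ρ·v·c/μ = 1.01 × 15.3 × 0.283 / (1.75×10⁻⁵) = 2.5×10^5

Re = 2.5×10^5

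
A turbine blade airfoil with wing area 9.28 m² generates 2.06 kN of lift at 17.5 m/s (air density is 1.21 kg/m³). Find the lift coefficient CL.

CL = 1.2

From L = ½ρv²S·CL, rearranging gives CL = 2L/(ρv²S).
CL = 2 × 2060 / (1.21 × 17.5² × 9.28) = 1.2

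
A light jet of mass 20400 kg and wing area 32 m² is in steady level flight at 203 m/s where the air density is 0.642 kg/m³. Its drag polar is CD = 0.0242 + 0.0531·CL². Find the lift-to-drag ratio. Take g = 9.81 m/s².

L/D = 13.1

Level flight ⇒ L = W = m·g = 20400 × 9.81 = 2.0012×10^5 N.
Dynamic pressure q = 0.5 × 0.642 × 203² = 13230 Pa.
CL = 2W/(ρv²S) = 2×2.0012×10^5/(0.642×203²×32) = 0.4728.
CD = 0.0242 + 0.0531 × 0.4728² = 0.03607.
L/D = CL/CD = 0.4728 / 0.03607 = 13.1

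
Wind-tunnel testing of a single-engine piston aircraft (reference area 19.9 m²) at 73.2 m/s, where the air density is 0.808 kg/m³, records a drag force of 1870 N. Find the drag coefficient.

CD = 0.0434

From D = ½ρv²S·CD, rearranging gives CD = 2D/(ρv²S).
CD = 2 × 1870 / (0.808 × 73.2² × 19.9) = 0.0434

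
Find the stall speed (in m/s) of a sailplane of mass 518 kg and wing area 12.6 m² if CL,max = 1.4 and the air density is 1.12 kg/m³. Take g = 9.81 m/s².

Stall occurs when L = W at CL,max. W = mg = 518 × 9.81 = 5082 N.
From L = ½ρV²S·CL,max = W: V_stall = √(2W/(ρSCL,max)) = √(2·5082/(1.12·12.6·1.4))
V_stall = √514.4 = 22.7 m/s

V_stall = 22.7 m/s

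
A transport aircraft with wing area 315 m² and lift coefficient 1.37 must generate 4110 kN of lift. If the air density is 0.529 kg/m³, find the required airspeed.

v = 190 m/s

L = ½ρv²S·CL ⇒ v = √(2L/(ρ·S·CL))
v = √(2 × 4.11×10^6 / (0.529 × 315 × 1.37)) = √36010 = 190 m/s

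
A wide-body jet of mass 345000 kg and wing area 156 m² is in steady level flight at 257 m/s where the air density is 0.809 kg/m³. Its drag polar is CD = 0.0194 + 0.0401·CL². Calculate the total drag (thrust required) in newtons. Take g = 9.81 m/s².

D = 1.91×10^5 N

Level flight ⇒ L = W = m·g = 345000 × 9.81 = 3.3844×10^6 N.
Dynamic pressure q = 0.5 × 0.809 × 257² = 26720 Pa.
CL = W/(q·S) = 3.3844×10^6 / (26720 × 156) = 0.812.
CD = 0.0194 + 0.0401 × 0.812² = 0.04584.
D = q·S·CD = 26720 × 156 × 0.04584 = 1.911×10^5 N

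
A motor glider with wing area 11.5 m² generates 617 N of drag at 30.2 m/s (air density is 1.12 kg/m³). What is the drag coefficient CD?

CD = 0.105

From D = ½ρv²S·CD, rearranging gives CD = 2D/(ρv²S).
CD = 2 × 617 / (1.12 × 30.2² × 11.5) = 0.105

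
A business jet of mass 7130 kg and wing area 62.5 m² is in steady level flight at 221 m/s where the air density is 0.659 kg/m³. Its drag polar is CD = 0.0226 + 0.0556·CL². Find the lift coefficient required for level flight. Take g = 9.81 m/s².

In steady level flight, lift balances weight: W = mg = 7130 × 9.81 = 69945 N.
Dynamic pressure q = 0.5 × 0.659 × 221² = 16090 Pa.
Required CL = L/(qS) = 69945/(16090·62.5) = 0.06954.

CL = 0.0695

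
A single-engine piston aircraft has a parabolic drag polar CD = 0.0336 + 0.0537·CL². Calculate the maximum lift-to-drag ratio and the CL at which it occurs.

(L/D)max = 11.8, at CL = 0.791

For CD = CD0 + K·CL², (L/D)max occurs at CL* = √(CD0/K) and equals 1/(2√(K·CD0)).
(L/D)max = 1/(2√(0.0537 × 0.0336)) = 1/(2 × 0.04248) = 11.8
CL* = √(0.0336/0.0537) = 0.791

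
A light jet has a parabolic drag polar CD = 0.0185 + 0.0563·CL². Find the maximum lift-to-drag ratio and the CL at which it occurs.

For CD = CD0 + K·CL², (L/D)max occurs at CL* = √(CD0/K) and equals 1/(2√(K·CD0)).
(L/D)max = 1/(2√(0.0563 × 0.0185)) = 1/(2 × 0.03227) = 15.5
CL* = √(0.0185/0.0563) = 0.573

(L/D)max = 15.5, at CL = 0.573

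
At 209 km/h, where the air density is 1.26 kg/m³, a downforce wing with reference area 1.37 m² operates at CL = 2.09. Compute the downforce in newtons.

L = 6080 N

Convert speed: v = 209 km/h ÷ 3.6 = 58.06 m/s.
Dynamic pressure q = ½ρv² = ½ × 1.26 × 58.06² = 2123 Pa.
L = q·S·CL = 2123 × 1.37 × 2.09 = 6080 N ≈ 6.08 kN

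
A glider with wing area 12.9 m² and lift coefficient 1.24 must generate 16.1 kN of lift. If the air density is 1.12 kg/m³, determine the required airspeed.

L = ½ρv²S·CL ⇒ v = √(2L/(ρ·S·CL))
v = √(2 × 16100 / (1.12 × 12.9 × 1.24)) = √1797 = 42.4 m/s

v = 42.4 m/s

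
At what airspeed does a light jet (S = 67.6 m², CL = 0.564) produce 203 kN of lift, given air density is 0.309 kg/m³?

v = 186 m/s

L = ½ρv²S·CL ⇒ v = √(2L/(ρ·S·CL))
v = √(2 × 2.03×10^5 / (0.309 × 67.6 × 0.564)) = √34460 = 186 m/s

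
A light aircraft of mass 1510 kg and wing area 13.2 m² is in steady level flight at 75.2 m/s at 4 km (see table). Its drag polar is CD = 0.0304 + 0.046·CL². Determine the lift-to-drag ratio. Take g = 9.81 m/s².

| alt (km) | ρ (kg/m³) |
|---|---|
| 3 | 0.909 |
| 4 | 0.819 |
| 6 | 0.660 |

L/D = 11.8

At 4 km, from the table: ρ = 0.819 kg/m³.
Level flight ⇒ L = W = m·g = 1510 × 9.81 = 14813 N.
Dynamic pressure q = 0.5 × 0.819 × 75.2² = 2316 Pa.
Required CL = L/(qS) = 14813/(2316·13.2) = 0.4846.
CD = 0.0304 + 0.046 × 0.4846² = 0.0412.
L/D = CL/CD = 0.4846 / 0.0412 = 11.8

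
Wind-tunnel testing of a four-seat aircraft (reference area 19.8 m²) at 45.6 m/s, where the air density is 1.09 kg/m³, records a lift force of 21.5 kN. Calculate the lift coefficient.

CL = 0.958

From L = ½ρv²S·CL, rearranging gives CL = 2L/(ρv²S).
CL = 2 × 21500 / (1.09 × 45.6² × 19.8) = 0.958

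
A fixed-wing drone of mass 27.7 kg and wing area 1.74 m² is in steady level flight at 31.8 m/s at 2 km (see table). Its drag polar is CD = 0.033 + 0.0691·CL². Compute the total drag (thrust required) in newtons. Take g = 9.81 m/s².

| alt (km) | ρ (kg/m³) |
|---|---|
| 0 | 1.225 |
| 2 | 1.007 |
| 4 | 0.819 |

D = 35 N

At 2 km, from the table: ρ = 1.007 kg/m³.
In steady level flight, lift balances weight: W = mg = 27.7 × 9.81 = 271.74 N.
q = ½ρv² = ½ × 1.007 × 31.8² = 509.2 Pa.
CL = W/(q·S) = 271.74 / (509.2 × 1.74) = 0.3067.
CD = 0.033 + 0.0691 × 0.3067² = 0.0395.
D = q·S·CD = 509.2 × 1.74 × 0.0395 = 35 N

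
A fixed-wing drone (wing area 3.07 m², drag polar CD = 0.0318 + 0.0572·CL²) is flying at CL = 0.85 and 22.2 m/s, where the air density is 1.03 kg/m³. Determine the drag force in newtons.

CD = 0.0318 + 0.0572 × 0.85² = 0.07313
D = ½ρv²S·CD = ½ × 1.03 × 22.2² × 3.07 × 0.07313 = 57 N

D = 57 N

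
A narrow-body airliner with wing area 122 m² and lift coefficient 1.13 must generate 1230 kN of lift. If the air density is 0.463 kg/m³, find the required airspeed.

v = 196 m/s

L = ½ρv²S·CL ⇒ v = √(2L/(ρ·S·CL))
v = √(2 × 1.23×10^6 / (0.463 × 122 × 1.13)) = √38540 = 196 m/s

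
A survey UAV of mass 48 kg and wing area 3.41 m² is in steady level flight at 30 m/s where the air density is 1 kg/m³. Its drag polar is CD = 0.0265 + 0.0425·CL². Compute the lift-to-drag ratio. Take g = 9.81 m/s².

L/D = 10.1

Weight W = mg = 48 × 9.81 = 470.88 N; in level flight L = W.
q = ½ρv² = ½ × 1 × 30² = 450 Pa.
CL = W/(q·S) = 470.88 / (450 × 3.41) = 0.3069.
CD = 0.0265 + 0.0425 × 0.3069² = 0.0305.
L/D = CL/CD = 0.3069 / 0.0305 = 10.1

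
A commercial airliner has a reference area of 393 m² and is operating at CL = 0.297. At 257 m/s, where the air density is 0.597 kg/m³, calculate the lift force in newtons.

L = ½ρv²S·CL = ½ × 0.597 × 257² × 393 × 0.297 = 2.3×10^6 N ≈ 2300 kN

L = 2.3×10^6 N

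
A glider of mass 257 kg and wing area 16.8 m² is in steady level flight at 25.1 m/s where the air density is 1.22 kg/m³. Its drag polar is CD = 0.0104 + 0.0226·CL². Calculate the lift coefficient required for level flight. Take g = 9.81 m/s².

Weight W = mg = 257 × 9.81 = 2521.2 N; in level flight L = W.
q = ½ρv² = ½ × 1.22 × 25.1² = 384.3 Pa.
CL = 2W/(ρv²S) = 2×2521.2/(1.22×25.1²×16.8) = 0.3905.

CL = 0.39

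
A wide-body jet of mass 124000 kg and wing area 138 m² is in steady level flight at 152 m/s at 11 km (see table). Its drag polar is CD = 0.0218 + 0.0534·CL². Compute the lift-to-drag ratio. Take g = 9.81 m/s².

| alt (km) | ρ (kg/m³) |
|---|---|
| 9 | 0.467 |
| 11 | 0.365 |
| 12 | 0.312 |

L/D = 8.19

At 11 km, from the table: ρ = 0.365 kg/m³.
In steady level flight, lift balances weight: W = mg = 124000 × 9.81 = 1.2164×10^6 N.
Dynamic pressure q = 0.5 × 0.365 × 152² = 4216 Pa.
CL = 2W/(ρv²S) = 2×1.2164×10^6/(0.365×152²×138) = 2.091.
CD = 0.0218 + 0.0534 × 2.091² = 0.2552.
L/D = CL/CD = 2.091 / 0.2552 = 8.19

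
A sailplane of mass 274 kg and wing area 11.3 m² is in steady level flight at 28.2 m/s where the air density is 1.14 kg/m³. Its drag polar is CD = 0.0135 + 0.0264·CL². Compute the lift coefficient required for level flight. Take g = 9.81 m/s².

CL = 0.525

Weight W = mg = 274 × 9.81 = 2687.9 N; in level flight L = W.
q = ½ρv² = ½ × 1.14 × 28.2² = 453.3 Pa.
CL = W/(q·S) = 2687.9 / (453.3 × 11.3) = 0.5248.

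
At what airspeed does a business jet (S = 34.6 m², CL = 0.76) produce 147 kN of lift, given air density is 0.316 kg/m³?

L = ½ρv²S·CL ⇒ v = √(2L/(ρ·S·CL))
v = √(2 × 1.47×10^5 / (0.316 × 34.6 × 0.76)) = √35380 = 188 m/s

v = 188 m/s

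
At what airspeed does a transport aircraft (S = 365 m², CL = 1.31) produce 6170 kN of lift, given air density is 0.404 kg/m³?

v = 253 m/s

L = ½ρv²S·CL ⇒ v = √(2L/(ρ·S·CL))
v = √(2 × 6.17×10^6 / (0.404 × 365 × 1.31)) = √63880 = 253 m/s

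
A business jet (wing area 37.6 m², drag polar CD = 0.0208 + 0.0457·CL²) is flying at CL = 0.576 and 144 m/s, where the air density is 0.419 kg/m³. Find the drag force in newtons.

CD = 0.0208 + 0.0457 × 0.576² = 0.03596
D = ½ρv²S·CD = ½ × 0.419 × 144² × 37.6 × 0.03596 = 5870 N

D = 5870 N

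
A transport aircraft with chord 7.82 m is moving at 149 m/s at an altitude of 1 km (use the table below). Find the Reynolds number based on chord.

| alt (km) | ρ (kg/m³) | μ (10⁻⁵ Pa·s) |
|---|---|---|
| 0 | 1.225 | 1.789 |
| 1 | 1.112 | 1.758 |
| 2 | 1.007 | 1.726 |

At 1 km, from the table: ρ = 1.112 kg/m³, μ = 1.758×10⁻⁵ Pa·s.
Re = ρ·v·c/μ = 1.112 × 149 × 7.82 / (1.758×10⁻⁵) = 7.37×10^7

Re = 7.37×10^7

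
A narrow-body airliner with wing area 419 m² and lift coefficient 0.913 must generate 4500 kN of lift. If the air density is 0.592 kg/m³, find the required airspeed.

v = 199 m/s

L = ½ρv²S·CL ⇒ v = √(2L/(ρ·S·CL))
v = √(2 × 4.5×10^6 / (0.592 × 419 × 0.913)) = √39740 = 199 m/s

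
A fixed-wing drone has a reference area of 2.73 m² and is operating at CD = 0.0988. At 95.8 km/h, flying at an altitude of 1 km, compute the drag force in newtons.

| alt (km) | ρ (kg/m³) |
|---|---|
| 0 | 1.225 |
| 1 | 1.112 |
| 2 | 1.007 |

D = 106 N

At 1 km, from the table: ρ = 1.112 kg/m³.
Convert speed: v = 95.8 km/h ÷ 3.6 = 26.61 m/s.
Dynamic pressure q = ½ρv² = ½ × 1.112 × 26.61² = 393.7 Pa.
D = q·S·CD = 393.7 × 2.73 × 0.0988 = 106 N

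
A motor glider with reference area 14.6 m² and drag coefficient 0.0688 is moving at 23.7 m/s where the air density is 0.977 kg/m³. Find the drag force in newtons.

Dynamic pressure q = ½ρv² = ½ × 0.977 × 23.7² = 274.4 Pa.
D = q·S·CD = 274.4 × 14.6 × 0.0688 = 276 N

D = 276 N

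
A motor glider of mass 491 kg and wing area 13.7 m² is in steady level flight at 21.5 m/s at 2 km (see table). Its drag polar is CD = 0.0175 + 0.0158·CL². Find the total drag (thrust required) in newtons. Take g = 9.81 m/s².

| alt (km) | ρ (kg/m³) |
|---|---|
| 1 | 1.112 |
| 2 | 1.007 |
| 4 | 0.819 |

D = 171 N

At 2 km, from the table: ρ = 1.007 kg/m³.
Weight W = mg = 491 × 9.81 = 4816.7 N; in level flight L = W.
Dynamic pressure q = 0.5 × 1.007 × 21.5² = 232.7 Pa.
Required CL = L/(qS) = 4816.7/(232.7·13.7) = 1.511.
CD = 0.0175 + 0.0158 × 1.511² = 0.05355.
D = q·S·CD = 232.7 × 13.7 × 0.05355 = 170.8 N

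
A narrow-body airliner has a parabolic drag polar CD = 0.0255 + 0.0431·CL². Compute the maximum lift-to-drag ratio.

For CD = CD0 + K·CL², (L/D)max occurs at CL* = √(CD0/K) and equals 1/(2√(K·CD0)).
(L/D)max = 1/(2√(0.0431 × 0.0255)) = 1/(2 × 0.03315) = 15.1

(L/D)max = 15.1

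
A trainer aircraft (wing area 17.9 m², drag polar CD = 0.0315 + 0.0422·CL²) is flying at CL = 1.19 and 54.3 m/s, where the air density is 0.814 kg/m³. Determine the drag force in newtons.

CD = 0.0315 + 0.0422 × 1.19² = 0.09126
D = ½ρv²S·CD = ½ × 0.814 × 54.3² × 17.9 × 0.09126 = 1960 N

D = 1960 N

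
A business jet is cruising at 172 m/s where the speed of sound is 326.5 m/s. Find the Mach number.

M = v/a = 172 / 326.5 = 0.527

M = 0.527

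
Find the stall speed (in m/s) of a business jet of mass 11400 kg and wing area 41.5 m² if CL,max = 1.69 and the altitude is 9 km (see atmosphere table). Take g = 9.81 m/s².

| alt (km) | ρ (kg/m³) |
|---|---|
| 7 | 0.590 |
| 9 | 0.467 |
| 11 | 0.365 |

V_stall = 82.6 m/s

At 9 km, from the table: ρ = 0.467 kg/m³.
Stall occurs when L = W at CL,max. W = mg = 11400 × 9.81 = 1.118×10^5 N.
V_stall = √(2W/(ρ·S·CL,max)) = √(2 × 1.118×10^5 / (0.467 × 41.5 × 1.69))
V_stall = √6829 = 82.6 m/s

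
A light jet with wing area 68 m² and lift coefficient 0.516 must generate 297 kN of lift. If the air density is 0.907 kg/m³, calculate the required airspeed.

v = 137 m/s

L = ½ρv²S·CL ⇒ v = √(2L/(ρ·S·CL))
v = √(2 × 2.97×10^5 / (0.907 × 68 × 0.516)) = √18660 = 137 m/s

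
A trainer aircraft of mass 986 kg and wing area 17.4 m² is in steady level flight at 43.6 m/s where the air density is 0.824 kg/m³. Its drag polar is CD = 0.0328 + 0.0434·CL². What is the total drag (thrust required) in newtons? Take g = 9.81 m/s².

In steady level flight, lift balances weight: W = mg = 986 × 9.81 = 9672.7 N.
q = ½ρv² = ½ × 0.824 × 43.6² = 783.2 Pa.
CL = 2W/(ρv²S) = 2×9672.7/(0.824×43.6²×17.4) = 0.7098.
CD = 0.0328 + 0.0434 × 0.7098² = 0.05466.
D = q·S·CD = 783.2 × 17.4 × 0.05466 = 744.9 N

D = 745 N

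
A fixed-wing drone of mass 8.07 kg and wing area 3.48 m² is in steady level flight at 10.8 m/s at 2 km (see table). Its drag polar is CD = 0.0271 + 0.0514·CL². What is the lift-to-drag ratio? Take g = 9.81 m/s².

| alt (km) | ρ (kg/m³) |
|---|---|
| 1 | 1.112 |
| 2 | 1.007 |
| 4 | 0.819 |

At 2 km, from the table: ρ = 1.007 kg/m³.
In steady level flight, lift balances weight: W = mg = 8.07 × 9.81 = 79.167 N.
q = ½ρv² = ½ × 1.007 × 10.8² = 58.73 Pa.
Required CL = L/(qS) = 79.167/(58.73·3.48) = 0.3874.
CD = 0.0271 + 0.0514 × 0.3874² = 0.03481.
L/D = CL/CD = 0.3874 / 0.03481 = 11.1

L/D = 11.1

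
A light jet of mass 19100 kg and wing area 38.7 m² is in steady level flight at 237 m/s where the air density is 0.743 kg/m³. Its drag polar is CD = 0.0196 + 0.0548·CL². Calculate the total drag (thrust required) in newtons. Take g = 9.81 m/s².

D = 18200 N

Weight W = mg = 19100 × 9.81 = 1.8737×10^5 N; in level flight L = W.
q = ½ρv² = ½ × 0.743 × 237² = 20870 Pa.
CL = 2W/(ρv²S) = 2×1.8737×10^5/(0.743×237²×38.7) = 0.232.
CD = 0.0196 + 0.0548 × 0.232² = 0.02255.
D = q·S·CD = 20870 × 38.7 × 0.02255 = 18210 N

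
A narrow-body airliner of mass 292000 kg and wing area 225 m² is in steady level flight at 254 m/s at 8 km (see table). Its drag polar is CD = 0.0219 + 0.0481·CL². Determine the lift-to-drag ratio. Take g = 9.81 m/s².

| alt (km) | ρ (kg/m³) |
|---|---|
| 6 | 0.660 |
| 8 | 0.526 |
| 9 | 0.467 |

At 8 km, from the table: ρ = 0.526 kg/m³.
In steady level flight, lift balances weight: W = mg = 292000 × 9.81 = 2.8645×10^6 N.
Dynamic pressure q = 0.5 × 0.526 × 254² = 16970 Pa.
CL = 2W/(ρv²S) = 2×2.8645×10^6/(0.526×254²×225) = 0.7503.
CD = 0.0219 + 0.0481 × 0.7503² = 0.04898.
L/D = CL/CD = 0.7503 / 0.04898 = 15.3

L/D = 15.3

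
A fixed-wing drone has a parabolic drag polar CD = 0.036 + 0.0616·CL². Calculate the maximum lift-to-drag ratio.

For CD = CD0 + K·CL², (L/D)max occurs at CL* = √(CD0/K) and equals 1/(2√(K·CD0)).
(L/D)max = 1/(2√(0.0616 × 0.036)) = 1/(2 × 0.04709) = 10.6

(L/D)max = 10.6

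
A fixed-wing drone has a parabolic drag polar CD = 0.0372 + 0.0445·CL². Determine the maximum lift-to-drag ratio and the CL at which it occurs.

For CD = CD0 + K·CL², (L/D)max occurs at CL* = √(CD0/K) and equals 1/(2√(K·CD0)).
(L/D)max = 1/(2√(0.0445 × 0.0372)) = 1/(2 × 0.04069) = 12.3
CL* = √(0.0372/0.0445) = 0.914

(L/D)max = 12.3, at CL = 0.914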